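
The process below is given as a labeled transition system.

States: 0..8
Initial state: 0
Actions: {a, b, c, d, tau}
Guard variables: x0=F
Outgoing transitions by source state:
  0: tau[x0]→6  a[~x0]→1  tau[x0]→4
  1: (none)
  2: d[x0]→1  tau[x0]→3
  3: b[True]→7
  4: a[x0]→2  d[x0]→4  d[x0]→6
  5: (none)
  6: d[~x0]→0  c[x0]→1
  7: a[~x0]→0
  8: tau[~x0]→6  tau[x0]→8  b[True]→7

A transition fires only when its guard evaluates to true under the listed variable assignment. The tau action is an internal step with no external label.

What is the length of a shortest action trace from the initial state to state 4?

Answer: UNREACHABLE

Trace:
Layered search for 4:
  depth 0: {0}
  depth 1: {1}
4 never appears.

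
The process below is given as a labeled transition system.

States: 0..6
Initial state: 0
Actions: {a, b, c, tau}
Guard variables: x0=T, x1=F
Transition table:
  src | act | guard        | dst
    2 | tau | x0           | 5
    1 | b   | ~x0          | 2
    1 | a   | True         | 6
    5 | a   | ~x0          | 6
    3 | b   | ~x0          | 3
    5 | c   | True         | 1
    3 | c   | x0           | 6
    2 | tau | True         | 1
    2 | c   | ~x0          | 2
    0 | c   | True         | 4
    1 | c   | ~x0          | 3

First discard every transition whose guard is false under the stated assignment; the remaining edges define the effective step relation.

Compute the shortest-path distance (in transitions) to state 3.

Answer: UNREACHABLE

Working:
BFS to 3:
  L0 = {0}
  L1 = {4}
3 never appears.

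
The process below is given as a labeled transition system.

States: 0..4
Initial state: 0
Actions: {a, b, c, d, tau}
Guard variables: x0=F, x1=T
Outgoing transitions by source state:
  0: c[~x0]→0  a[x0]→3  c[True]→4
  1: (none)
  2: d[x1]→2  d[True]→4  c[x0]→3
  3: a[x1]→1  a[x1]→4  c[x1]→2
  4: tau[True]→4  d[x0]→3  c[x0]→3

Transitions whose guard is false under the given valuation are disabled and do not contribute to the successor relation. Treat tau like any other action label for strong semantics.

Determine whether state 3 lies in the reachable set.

After dropping false guards: 8 live edges.
L0 = {0}
L1 = {4}  now seen {0,4}
R = {0,4}

Answer: UNREACHABLE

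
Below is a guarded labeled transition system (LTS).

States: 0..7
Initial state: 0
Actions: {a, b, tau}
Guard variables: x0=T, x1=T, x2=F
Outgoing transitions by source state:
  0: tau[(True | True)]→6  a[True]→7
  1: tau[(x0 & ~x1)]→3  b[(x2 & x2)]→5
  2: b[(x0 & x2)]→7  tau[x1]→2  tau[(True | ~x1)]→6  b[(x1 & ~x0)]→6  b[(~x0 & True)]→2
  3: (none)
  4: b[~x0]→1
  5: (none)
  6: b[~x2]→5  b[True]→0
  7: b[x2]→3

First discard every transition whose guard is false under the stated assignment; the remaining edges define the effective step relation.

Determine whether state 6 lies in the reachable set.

Guard filter leaves 6 enabled edge(s).
depth 0: {0}
depth 1: {6,7}  cumulative {0,6,7}
depth 2: {5}  cumulative {0,5,6,7}
Reachable = {0,5,6,7}
witness 6: tau

Answer: REACHABLE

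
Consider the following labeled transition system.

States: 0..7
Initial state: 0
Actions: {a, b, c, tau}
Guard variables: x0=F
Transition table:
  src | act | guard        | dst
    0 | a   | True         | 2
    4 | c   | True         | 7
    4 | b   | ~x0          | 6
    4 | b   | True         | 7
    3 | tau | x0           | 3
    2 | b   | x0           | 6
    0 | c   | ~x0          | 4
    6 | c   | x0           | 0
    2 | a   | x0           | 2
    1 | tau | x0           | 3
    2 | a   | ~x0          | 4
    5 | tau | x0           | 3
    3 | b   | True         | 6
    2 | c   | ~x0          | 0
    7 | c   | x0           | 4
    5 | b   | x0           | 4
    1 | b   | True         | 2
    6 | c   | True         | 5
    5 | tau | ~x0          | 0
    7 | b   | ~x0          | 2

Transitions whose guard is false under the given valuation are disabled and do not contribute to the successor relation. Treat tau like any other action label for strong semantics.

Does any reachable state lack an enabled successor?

Reach set: {0,2,4,5,6,7}
  0: a→2  c→4  [2 exit(s)]
  2: a→4  c→0  [2 exit(s)]
  4: b→6  b→7  c→7  [3 exit(s)]
  5: tau→0  [1 exit(s)]
  6: c→5  [1 exit(s)]
  7: b→2  [1 exit(s)]

Answer: DEADLOCK-FREE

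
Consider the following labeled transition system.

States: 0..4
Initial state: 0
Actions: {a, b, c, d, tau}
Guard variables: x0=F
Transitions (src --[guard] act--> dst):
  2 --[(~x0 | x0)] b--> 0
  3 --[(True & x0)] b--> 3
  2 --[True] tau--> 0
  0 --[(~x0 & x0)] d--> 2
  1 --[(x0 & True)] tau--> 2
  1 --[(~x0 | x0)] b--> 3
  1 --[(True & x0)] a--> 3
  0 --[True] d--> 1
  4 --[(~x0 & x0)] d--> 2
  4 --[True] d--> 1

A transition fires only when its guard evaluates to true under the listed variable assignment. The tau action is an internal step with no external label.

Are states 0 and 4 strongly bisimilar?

Answer: BISIMILAR

Analysis:
Bisimulation quotient by refinement:
  P[0] = {{0,1,2,3,4}}
  P[1] = {{0,4},{1},{2},{3}}
Fixed point at round 2; 4 class(es).
class of 0: {0,4}; class of 4: {0,4}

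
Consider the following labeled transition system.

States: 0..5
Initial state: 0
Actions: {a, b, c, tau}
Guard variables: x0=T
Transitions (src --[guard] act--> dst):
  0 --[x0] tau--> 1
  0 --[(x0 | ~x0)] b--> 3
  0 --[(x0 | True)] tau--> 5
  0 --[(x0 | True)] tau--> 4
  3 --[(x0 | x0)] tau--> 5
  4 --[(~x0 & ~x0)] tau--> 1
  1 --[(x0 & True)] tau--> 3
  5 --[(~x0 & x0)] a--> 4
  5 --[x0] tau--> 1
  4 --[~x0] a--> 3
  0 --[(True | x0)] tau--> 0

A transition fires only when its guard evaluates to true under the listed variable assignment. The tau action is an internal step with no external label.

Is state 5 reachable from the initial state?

Answer: REACHABLE

Working:
8 transition(s) survive guard evaluation.
Layer 0: {0}
Layer 1: {1,3,4,5}  cumulative {0,1,3,4,5}
Reach set: {0,1,3,4,5}
trace reaching 5: tau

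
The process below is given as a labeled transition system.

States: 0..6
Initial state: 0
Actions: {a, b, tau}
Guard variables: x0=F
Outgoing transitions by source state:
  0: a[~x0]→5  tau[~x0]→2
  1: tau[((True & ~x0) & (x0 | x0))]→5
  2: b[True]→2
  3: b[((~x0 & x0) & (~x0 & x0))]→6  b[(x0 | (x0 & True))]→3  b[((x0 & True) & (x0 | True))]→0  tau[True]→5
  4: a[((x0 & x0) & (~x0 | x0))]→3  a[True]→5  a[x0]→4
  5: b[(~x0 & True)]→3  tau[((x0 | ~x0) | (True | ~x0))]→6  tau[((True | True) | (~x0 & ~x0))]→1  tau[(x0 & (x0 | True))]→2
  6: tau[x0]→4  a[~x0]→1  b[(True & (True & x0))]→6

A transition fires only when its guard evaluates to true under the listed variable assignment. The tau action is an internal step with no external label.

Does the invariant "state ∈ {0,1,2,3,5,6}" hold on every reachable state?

Answer: INVARIANT HOLDS

Working:
Inv-set: {0,1,2,3,5,6}
Reach set: {0,1,2,3,5,6}
  0: safe
  1: safe
  2: safe
  3: safe
  5: safe
  6: safe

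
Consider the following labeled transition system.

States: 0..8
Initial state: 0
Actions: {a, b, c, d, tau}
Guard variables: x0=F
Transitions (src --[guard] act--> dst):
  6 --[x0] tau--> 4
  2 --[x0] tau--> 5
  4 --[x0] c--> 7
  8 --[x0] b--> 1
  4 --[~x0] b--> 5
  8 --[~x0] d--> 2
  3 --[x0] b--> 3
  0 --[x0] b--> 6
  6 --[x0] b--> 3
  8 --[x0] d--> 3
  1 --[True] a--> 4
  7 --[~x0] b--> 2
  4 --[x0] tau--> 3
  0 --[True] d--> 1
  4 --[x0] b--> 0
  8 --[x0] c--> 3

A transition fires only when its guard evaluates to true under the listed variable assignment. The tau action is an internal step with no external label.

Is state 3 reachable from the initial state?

Answer: UNREACHABLE

Trace:
After dropping false guards: 5 live edges.
Layer 0: {0}
Layer 1: {1}  now seen {0,1}
Layer 2: {4}  now seen {0,1,4}
Layer 3: {5}  now seen {0,1,4,5}
R = {0,1,4,5}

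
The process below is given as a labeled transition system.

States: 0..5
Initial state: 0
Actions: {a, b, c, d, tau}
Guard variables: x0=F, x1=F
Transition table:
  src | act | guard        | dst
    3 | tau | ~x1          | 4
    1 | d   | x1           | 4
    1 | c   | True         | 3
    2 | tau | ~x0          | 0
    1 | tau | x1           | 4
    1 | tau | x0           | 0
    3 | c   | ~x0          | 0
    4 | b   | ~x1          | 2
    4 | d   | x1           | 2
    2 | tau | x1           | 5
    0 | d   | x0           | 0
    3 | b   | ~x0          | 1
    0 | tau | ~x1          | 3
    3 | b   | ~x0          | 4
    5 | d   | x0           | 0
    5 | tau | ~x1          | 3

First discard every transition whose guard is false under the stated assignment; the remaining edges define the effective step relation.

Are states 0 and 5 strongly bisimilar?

Bisimulation quotient by refinement:
  P[0] = {{0,1,2,3,4,5}}
  P[1] = {{0,2,5},{1},{3},{4}}
  P[2] = {{0,5},{1},{2},{3},{4}}
stable after 3 split(s): 5 block(s)
0∈{0,5}, 5∈{0,5}

Answer: BISIMILAR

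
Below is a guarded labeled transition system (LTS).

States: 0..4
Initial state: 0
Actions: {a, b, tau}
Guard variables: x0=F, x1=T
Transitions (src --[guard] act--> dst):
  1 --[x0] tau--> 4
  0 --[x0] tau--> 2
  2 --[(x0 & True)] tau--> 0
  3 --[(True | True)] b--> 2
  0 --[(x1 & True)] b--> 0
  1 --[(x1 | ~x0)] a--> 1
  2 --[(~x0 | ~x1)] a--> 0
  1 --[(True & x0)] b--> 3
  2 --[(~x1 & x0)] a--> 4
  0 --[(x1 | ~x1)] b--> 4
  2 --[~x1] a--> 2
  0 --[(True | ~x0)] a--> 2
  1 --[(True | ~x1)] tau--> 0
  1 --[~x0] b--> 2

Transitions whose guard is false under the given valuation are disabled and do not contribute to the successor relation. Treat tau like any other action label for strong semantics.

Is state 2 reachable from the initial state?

Guard filter leaves 8 enabled edge(s).
Layer 0: {0}
Layer 1: {2,4}  now seen {0,2,4}
Reach set: {0,2,4}
witness 2: a

Answer: REACHABLE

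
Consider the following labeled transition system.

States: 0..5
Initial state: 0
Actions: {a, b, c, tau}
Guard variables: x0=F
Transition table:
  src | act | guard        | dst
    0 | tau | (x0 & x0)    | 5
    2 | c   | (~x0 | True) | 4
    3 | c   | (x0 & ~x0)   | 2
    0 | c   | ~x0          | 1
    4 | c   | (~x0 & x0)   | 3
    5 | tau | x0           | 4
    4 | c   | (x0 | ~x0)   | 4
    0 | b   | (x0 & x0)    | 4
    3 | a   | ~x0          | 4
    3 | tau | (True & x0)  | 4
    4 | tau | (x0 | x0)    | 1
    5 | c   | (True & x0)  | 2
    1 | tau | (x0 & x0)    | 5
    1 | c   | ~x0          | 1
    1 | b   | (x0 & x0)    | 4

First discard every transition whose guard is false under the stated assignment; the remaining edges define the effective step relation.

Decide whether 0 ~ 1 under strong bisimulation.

Answer: BISIMILAR

Analysis:
Refine partition for ~:
  round 0: {{0,1,2,3,4,5}}
  round 1: {{0,1,2,4},{3},{5}}
3 equivalence class(es) (converged in 2)
[0]={0,1,2,4}  [1]={0,1,2,4}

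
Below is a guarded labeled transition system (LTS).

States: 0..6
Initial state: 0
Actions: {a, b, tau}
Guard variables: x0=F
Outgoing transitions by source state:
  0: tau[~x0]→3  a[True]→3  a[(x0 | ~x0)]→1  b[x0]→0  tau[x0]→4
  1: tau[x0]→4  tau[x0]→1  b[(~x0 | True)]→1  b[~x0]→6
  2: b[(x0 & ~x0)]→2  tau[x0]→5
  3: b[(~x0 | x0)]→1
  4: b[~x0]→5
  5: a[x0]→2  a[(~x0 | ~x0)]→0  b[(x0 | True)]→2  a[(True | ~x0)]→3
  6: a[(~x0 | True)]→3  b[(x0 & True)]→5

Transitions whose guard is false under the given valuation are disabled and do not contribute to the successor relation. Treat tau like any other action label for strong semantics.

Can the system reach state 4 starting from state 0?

After dropping false guards: 11 live edges.
depth 0: {0}
depth 1: {1,3}  total {0,1,3}
depth 2: {6}  total {0,1,3,6}
R = {0,1,3,6}

Answer: UNREACHABLE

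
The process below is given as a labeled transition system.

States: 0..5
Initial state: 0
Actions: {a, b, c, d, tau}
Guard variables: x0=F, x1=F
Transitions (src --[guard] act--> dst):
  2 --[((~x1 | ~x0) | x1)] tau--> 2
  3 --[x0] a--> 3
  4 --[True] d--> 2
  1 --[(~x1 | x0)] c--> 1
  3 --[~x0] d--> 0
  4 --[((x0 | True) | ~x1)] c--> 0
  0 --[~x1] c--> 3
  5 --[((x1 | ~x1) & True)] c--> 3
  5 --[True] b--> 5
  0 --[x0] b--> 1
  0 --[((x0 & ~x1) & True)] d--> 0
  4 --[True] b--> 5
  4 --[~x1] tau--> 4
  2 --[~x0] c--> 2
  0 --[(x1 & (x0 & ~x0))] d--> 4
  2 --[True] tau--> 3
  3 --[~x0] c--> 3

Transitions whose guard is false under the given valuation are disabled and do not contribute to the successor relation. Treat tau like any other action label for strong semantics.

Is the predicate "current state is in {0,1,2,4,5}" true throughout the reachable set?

Answer: INVARIANT VIOLATED at state 3

Trace:
Allowed set {0,1,2,4,5}
Reach set: {0,3}
  0: ✓
  3: VIOLATES
witness against invariant: c → 3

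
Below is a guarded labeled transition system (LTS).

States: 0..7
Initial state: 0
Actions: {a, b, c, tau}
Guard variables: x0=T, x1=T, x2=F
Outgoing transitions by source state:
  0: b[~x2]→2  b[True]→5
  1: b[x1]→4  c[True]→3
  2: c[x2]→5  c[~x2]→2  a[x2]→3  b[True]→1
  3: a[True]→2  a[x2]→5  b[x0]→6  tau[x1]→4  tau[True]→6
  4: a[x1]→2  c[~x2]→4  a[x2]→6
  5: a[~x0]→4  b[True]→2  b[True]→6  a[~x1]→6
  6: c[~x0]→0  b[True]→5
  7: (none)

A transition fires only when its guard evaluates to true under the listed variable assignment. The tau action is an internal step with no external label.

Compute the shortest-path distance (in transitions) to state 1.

Layered search for 1:
  Layer 0: {0}
  Layer 1: {2,5}
  Layer 2: {1,6}
depth(1)=2, e.g. b·b

Answer: 2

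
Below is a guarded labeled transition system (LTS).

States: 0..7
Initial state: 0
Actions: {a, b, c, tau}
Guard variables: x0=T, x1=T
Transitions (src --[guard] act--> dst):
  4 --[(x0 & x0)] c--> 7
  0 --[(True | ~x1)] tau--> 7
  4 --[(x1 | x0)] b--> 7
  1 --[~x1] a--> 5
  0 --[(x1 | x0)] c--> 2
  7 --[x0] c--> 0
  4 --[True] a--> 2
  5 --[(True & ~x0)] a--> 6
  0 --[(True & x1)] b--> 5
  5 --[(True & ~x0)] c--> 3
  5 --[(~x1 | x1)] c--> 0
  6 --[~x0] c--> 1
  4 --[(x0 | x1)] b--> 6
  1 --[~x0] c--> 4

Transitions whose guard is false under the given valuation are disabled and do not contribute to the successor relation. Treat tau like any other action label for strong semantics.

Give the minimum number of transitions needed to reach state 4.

BFS to 4:
  Layer 0: {0}
  Layer 1: {2,5,7}
4 never appears.

Answer: UNREACHABLE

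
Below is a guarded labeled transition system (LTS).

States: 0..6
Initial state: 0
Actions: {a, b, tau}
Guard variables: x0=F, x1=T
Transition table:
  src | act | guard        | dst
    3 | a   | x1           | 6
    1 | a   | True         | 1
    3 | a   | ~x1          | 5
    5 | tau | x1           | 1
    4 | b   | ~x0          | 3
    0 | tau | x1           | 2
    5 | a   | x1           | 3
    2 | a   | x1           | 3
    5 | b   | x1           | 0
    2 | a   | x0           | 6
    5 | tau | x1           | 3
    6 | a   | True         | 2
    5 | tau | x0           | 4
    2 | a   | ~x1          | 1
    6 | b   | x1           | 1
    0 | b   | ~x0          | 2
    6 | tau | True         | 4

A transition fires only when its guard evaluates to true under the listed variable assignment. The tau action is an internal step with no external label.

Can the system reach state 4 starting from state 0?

After dropping false guards: 13 live edges.
L0 = {0}
L1 = {2}  now seen {0,2}
L2 = {3}  now seen {0,2,3}
L3 = {6}  now seen {0,2,3,6}
L4 = {1,4}  now seen {0,1,2,3,4,6}
Reach set: {0,1,2,3,4,6}
witness 4: tau·a·a·tau

Answer: REACHABLE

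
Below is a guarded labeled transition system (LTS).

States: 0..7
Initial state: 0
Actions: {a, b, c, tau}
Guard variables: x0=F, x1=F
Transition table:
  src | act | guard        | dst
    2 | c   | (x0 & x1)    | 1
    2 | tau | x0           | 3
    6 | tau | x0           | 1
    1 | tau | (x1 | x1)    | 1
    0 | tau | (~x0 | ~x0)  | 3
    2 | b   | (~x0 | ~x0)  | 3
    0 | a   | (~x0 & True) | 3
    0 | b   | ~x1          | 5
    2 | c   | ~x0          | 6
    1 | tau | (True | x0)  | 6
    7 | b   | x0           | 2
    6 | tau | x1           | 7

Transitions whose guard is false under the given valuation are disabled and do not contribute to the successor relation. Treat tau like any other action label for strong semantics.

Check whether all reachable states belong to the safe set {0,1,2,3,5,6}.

Inv-set: {0,1,2,3,5,6}
Reachable = {0,3,5}
  0: ok
  3: ok
  5: ok

Answer: INVARIANT HOLDS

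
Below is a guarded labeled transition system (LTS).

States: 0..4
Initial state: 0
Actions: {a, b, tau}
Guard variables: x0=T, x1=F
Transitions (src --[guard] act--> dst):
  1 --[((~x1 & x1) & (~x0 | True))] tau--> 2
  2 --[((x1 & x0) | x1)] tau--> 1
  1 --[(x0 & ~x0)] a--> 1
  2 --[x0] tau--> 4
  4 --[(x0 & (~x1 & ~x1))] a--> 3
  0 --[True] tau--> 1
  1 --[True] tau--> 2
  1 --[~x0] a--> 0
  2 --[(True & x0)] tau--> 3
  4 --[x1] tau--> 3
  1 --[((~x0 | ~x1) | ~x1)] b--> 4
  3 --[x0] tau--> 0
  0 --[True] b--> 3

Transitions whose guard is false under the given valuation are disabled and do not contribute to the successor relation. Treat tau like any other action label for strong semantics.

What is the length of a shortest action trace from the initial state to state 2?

Answer: 2

Working:
Layered search for 2:
  Layer 0: {0}
  Layer 1: {1,3}
  Layer 2: {2,4}
depth(2)=2, e.g. tau·tau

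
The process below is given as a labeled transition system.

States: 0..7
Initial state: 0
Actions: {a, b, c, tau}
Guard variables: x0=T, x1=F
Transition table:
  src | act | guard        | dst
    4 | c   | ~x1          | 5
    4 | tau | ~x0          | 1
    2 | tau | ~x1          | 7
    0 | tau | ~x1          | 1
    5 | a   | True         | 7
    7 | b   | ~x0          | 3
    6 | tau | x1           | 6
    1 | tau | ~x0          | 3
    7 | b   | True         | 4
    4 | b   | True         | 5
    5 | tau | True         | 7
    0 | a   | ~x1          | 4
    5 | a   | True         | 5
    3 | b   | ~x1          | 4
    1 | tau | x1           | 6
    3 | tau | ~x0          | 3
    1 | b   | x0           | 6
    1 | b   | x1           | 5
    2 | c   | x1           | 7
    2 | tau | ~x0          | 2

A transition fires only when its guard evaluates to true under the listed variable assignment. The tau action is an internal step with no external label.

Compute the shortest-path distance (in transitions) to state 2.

Layered search for 2:
  L0 = {0}
  L1 = {1,4}
  L2 = {5,6}
  L3 = {7}
2 never appears.

Answer: UNREACHABLE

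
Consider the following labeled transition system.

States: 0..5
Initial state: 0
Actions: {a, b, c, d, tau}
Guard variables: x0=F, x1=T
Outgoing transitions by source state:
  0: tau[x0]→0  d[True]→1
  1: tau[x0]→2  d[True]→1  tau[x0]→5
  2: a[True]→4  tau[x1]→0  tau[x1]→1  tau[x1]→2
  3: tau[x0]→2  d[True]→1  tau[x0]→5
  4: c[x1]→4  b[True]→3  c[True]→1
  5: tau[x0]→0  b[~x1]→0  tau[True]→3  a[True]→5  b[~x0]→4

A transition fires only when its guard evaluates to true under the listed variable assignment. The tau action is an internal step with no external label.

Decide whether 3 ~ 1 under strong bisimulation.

Compute ~ classes (split until stable):
  round 0: {{0,1,2,3,4,5}}
  round 1: {{0,1,3},{2},{4},{5}}
4 equivalence class(es) (converged in 2)
3∈{0,1,3}, 1∈{0,1,3}

Answer: BISIMILAR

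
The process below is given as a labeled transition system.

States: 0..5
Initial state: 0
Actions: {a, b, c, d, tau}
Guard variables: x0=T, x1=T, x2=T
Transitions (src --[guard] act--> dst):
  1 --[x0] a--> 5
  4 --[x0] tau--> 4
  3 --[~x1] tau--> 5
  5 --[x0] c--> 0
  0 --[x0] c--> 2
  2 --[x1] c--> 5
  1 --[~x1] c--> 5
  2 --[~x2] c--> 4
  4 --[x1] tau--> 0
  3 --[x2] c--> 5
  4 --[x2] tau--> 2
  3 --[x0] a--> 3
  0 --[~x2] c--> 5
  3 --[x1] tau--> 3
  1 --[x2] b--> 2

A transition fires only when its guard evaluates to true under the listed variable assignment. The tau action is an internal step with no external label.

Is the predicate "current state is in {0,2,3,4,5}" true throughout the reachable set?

Inv-set: {0,2,3,4,5}
Reachable = {0,2,5}
  0: ok
  2: ok
  5: ok

Answer: INVARIANT HOLDS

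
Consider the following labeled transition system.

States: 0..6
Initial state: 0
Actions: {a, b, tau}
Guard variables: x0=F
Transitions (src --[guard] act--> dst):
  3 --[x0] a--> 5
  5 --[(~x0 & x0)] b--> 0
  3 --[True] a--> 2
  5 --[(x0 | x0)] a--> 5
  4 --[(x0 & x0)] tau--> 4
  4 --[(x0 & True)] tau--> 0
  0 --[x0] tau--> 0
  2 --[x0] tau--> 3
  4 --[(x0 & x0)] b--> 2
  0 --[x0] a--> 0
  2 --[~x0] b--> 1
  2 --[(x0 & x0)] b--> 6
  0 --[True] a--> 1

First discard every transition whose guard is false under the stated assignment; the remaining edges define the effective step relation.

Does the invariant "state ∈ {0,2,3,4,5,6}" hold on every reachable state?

Answer: INVARIANT VIOLATED at state 1

Working:
Safe = {0,2,3,4,5,6}
Reachable = {0,1}
  0: ✓
  1: ✗ unsafe
counterexample path to 1: a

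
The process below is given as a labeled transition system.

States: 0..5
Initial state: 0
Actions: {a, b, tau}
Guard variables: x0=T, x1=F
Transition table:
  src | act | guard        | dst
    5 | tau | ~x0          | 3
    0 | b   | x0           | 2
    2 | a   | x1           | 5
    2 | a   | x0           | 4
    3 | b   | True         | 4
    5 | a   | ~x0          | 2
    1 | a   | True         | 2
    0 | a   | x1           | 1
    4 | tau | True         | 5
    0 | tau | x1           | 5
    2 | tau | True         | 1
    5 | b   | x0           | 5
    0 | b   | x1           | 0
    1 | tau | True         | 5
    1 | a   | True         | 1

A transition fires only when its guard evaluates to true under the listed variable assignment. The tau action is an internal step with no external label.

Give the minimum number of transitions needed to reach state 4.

Layered search for 4:
  depth 0: {0}
  depth 1: {2}
  depth 2: {1,4}
depth(4)=2, e.g. b·a

Answer: 2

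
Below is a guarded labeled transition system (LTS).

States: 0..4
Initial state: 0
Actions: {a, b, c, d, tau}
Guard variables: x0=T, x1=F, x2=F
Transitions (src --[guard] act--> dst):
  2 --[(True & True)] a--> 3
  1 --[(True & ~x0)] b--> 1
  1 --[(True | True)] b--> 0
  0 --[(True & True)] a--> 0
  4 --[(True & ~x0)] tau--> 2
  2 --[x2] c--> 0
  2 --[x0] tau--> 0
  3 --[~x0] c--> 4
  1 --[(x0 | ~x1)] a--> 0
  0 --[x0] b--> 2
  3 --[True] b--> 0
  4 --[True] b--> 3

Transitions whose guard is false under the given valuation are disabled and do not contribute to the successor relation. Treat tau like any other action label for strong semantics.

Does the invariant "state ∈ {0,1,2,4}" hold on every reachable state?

Safe = {0,1,2,4}
Reachable = {0,2,3}
  0: ✓
  2: ✓
  3: VIOLATES
reach 3 via b·a — violates

Answer: INVARIANT VIOLATED at state 3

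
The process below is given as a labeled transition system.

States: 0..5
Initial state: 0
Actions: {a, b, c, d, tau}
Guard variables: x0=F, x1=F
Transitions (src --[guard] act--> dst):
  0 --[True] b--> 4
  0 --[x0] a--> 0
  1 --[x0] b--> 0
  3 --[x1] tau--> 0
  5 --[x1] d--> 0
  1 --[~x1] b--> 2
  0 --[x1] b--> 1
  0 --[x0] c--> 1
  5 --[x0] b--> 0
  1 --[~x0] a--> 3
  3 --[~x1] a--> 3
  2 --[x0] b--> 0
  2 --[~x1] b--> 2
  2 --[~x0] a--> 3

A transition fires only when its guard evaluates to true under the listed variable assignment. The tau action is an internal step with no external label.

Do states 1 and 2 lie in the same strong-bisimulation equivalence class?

Compute ~ classes (split until stable):
  P[0] = {{0,1,2,3,4,5}}
  P[1] = {{0},{1,2},{3},{4,5}}
Fixed point at round 2; 4 class(es).
[1]={1,2}  [2]={1,2}

Answer: BISIMILAR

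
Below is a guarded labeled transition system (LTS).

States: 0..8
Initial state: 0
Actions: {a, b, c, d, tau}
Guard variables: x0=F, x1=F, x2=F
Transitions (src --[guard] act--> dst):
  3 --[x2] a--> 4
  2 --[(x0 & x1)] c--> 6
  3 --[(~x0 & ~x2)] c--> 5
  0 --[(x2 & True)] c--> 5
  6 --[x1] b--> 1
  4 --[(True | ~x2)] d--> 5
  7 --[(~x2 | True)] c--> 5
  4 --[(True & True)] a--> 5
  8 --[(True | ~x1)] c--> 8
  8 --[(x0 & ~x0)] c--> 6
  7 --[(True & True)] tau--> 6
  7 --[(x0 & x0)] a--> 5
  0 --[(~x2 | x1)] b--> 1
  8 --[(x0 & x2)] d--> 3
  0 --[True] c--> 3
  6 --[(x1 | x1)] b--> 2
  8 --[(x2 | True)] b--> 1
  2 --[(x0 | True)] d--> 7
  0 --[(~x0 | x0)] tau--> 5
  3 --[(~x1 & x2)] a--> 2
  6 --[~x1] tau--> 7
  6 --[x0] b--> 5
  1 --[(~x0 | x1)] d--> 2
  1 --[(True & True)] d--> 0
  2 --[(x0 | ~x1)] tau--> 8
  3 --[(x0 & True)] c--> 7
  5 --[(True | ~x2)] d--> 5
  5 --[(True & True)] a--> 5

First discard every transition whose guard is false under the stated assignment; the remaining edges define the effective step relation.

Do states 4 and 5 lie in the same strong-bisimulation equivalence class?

Answer: BISIMILAR

Analysis:
Bisimulation quotient by refinement:
  π0 = {{0,1,2,3,4,5,6,7,8}}
  π1 = {{0},{1},{2},{3},{4,5},{6},{7},{8}}
8 equivalence class(es) (converged in 2)
class of 4: {4,5}; class of 5: {4,5}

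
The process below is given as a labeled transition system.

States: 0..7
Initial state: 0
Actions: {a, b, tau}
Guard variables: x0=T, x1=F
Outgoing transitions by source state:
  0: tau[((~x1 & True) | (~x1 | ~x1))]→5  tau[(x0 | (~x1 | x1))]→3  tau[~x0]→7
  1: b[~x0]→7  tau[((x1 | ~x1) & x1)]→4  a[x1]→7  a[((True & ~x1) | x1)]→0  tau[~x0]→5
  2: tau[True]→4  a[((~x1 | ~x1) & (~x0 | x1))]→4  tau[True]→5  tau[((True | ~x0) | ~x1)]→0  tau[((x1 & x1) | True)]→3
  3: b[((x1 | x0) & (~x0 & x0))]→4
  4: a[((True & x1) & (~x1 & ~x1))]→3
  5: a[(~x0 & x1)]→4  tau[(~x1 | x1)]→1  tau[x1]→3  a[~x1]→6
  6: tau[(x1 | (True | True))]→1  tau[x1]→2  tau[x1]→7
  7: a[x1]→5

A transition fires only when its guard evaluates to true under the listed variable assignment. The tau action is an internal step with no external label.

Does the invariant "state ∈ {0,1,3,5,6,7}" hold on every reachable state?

Answer: INVARIANT HOLDS

Trace:
Inv-set: {0,1,3,5,6,7}
R = {0,1,3,5,6}
  0: ✓
  1: ✓
  3: ✓
  5: ✓
  6: ✓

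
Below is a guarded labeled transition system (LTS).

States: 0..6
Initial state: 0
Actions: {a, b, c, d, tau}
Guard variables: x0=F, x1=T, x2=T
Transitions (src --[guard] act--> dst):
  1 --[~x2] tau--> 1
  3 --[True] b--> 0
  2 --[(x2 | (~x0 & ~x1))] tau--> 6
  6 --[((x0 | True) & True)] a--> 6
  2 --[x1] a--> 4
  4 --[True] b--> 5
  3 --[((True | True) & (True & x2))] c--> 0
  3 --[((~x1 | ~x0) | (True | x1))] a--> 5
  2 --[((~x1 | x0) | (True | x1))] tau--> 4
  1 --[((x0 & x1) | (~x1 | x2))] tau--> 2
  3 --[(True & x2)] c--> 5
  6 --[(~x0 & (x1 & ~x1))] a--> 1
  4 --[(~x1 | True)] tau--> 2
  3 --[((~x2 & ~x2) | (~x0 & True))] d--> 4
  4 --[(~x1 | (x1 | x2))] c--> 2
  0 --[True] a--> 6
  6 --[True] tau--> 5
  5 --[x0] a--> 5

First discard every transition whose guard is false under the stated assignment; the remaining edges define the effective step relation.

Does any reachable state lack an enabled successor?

Reachable = {0,5,6}
  0: a→6  [deg 1]
  5: ∅  [no exit]
  6: a→6  tau→5  [deg 2]
trace reaching 5: a·tau

Answer: DEADLOCK at state 5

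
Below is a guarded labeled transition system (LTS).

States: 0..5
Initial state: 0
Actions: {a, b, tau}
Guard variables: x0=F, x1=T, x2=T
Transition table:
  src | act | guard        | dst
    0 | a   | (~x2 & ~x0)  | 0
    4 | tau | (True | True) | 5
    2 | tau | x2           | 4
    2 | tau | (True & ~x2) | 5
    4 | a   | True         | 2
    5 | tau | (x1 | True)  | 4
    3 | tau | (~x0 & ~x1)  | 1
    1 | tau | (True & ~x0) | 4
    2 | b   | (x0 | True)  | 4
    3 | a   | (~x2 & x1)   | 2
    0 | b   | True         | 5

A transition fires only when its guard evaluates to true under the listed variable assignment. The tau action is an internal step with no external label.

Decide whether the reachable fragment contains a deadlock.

Reach set: {0,2,4,5}
  0: b→5  [1 exit(s)]
  2: b→4  tau→4  [2 exit(s)]
  4: a→2  tau→5  [2 exit(s)]
  5: tau→4  [1 exit(s)]

Answer: DEADLOCK-FREE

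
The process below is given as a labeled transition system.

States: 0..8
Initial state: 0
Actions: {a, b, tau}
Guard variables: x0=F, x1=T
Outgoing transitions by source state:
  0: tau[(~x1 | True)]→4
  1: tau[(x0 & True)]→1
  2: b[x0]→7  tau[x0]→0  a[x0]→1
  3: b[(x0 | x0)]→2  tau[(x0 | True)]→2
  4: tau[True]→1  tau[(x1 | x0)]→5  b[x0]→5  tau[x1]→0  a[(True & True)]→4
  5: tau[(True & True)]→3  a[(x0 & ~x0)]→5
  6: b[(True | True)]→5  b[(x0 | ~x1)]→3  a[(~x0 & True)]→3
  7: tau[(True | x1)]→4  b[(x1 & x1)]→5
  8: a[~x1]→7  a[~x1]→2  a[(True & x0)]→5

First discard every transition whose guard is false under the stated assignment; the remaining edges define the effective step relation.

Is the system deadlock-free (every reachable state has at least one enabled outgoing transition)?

R = {0,1,2,3,4,5}
  0: tau→4  [deg 1]
  1: ∅  [STUCK]
  2: ∅  [STUCK]
  3: tau→2  [deg 1]
  4: a→4  tau→0  tau→1  tau→5  [deg 4]
  5: tau→3  [deg 1]
witness 1: tau·tau

Answer: DEADLOCK at state 1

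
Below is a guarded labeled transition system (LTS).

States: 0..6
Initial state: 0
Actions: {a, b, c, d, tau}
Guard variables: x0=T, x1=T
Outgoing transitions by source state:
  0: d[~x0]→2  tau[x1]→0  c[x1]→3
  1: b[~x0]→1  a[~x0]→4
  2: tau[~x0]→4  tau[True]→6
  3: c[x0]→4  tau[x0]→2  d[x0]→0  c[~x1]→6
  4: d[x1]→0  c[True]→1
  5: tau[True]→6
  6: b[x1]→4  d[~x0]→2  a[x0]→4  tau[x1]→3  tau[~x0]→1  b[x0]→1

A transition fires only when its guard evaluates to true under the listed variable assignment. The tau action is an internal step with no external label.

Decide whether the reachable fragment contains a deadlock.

Answer: DEADLOCK at state 1

Analysis:
Reachable = {0,1,2,3,4,6}
  0: c→3  tau→0  [2 exit(s)]
  1: ∅  [deadlock]
  2: tau→6  [1 exit(s)]
  3: c→4  d→0  tau→2  [3 exit(s)]
  4: c→1  d→0  [2 exit(s)]
  6: a→4  b→1  b→4  tau→3  [4 exit(s)]
trace reaching 1: c·c·c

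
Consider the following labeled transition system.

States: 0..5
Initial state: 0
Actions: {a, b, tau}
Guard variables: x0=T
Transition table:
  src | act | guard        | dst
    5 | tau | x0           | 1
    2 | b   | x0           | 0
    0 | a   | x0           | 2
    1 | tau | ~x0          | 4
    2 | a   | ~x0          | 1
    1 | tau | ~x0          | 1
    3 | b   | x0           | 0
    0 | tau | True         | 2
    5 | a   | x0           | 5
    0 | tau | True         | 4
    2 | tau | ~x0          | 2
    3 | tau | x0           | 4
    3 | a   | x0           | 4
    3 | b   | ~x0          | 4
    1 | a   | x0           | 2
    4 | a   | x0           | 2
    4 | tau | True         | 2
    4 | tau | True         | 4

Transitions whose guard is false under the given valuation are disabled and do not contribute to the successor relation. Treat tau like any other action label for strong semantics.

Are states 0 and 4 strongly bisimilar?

Answer: BISIMILAR

Analysis:
Bisimulation quotient by refinement:
  P[0] = {{0,1,2,3,4,5}}
  P[1] = {{0,4,5},{1},{2},{3}}
  P[2] = {{0,4},{1},{2},{3},{5}}
Fixed point at round 3; 5 class(es).
class of 0: {0,4}; class of 4: {0,4}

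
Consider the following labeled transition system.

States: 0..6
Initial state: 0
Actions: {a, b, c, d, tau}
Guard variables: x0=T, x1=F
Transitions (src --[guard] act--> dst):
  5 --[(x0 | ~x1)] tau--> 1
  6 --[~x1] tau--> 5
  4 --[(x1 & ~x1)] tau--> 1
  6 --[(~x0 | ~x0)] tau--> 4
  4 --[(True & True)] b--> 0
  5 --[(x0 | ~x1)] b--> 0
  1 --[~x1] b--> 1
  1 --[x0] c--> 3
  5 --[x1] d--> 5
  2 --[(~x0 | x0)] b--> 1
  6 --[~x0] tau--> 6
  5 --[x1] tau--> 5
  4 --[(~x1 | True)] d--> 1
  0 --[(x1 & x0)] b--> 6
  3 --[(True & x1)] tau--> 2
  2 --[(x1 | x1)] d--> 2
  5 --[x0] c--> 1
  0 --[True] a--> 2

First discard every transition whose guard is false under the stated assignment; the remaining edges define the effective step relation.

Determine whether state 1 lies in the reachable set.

After dropping false guards: 10 live edges.
L0 = {0}
L1 = {2}  total {0,2}
L2 = {1}  total {0,1,2}
L3 = {3}  total {0,1,2,3}
Reach set: {0,1,2,3}
witness 1: a·b

Answer: REACHABLE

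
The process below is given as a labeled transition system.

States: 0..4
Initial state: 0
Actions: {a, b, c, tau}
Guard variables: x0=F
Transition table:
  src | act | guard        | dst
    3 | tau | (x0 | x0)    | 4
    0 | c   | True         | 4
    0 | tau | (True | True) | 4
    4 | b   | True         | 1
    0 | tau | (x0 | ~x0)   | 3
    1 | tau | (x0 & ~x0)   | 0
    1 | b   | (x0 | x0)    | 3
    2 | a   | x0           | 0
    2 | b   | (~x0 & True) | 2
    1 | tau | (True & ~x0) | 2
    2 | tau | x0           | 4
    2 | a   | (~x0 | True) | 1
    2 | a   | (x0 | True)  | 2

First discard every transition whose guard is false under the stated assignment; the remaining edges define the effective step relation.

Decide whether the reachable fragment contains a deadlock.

R = {0,1,2,3,4}
  0: c→4  tau→3  tau→4  [3 exit(s)]
  1: tau→2  [1 exit(s)]
  2: a→1  a→2  b→2  [3 exit(s)]
  3: ∅  [no exit]
  4: b→1  [1 exit(s)]
trace reaching 3: tau

Answer: DEADLOCK at state 3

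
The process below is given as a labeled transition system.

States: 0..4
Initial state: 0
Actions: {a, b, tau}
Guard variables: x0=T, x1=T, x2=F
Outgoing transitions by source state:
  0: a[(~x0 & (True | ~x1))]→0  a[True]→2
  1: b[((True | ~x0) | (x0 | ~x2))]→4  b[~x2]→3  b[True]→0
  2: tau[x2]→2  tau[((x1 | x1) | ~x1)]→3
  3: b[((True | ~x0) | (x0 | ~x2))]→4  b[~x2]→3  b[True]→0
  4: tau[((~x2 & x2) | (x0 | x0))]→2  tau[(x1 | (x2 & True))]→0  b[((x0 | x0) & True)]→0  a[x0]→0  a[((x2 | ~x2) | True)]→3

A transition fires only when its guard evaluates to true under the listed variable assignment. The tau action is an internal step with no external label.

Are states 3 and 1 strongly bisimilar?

Compute ~ classes (split until stable):
  π0 = {{0,1,2,3,4}}
  π1 = {{0},{1,3},{2},{4}}
4 equivalence class(es) (converged in 2)
3∈{1,3}, 1∈{1,3}

Answer: BISIMILAR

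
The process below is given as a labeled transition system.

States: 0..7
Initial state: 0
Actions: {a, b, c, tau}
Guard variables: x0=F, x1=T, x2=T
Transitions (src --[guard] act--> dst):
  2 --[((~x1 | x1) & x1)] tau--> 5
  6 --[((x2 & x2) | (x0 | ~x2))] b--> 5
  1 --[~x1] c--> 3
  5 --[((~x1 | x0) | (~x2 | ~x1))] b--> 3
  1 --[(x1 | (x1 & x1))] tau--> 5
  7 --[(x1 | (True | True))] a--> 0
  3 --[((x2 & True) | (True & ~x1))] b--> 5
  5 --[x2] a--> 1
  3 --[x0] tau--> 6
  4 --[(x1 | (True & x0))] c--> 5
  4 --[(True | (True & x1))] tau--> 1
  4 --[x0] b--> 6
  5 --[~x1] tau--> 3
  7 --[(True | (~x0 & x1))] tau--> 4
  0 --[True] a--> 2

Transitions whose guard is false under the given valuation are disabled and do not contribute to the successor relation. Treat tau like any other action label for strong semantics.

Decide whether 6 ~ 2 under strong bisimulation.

Compute ~ classes (split until stable):
  π0 = {{0,1,2,3,4,5,6,7}}
  π1 = {{0,5},{1,2},{3,6},{4},{7}}
stable after 2 split(s): 5 block(s)
6∈{3,6}, 2∈{1,2}

Answer: NOT BISIMILAR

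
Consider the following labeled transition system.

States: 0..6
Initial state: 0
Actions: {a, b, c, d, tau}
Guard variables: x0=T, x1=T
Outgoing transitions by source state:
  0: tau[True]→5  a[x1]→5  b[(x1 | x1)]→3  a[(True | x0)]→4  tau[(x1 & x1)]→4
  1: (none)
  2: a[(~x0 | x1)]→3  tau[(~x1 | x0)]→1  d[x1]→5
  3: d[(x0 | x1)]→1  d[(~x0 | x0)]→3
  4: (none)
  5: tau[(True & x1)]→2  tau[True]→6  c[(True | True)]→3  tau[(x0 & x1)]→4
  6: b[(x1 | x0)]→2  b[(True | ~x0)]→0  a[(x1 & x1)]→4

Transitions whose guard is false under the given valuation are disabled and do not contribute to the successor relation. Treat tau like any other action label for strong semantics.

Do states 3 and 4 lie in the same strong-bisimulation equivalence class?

Answer: NOT BISIMILAR

Working:
Compute ~ classes (split until stable):
  round 0: {{0,1,2,3,4,5,6}}
  round 1: {{0},{1,4},{2},{3},{5},{6}}
stable after 2 split(s): 6 block(s)
[3]={3}  [4]={1,4}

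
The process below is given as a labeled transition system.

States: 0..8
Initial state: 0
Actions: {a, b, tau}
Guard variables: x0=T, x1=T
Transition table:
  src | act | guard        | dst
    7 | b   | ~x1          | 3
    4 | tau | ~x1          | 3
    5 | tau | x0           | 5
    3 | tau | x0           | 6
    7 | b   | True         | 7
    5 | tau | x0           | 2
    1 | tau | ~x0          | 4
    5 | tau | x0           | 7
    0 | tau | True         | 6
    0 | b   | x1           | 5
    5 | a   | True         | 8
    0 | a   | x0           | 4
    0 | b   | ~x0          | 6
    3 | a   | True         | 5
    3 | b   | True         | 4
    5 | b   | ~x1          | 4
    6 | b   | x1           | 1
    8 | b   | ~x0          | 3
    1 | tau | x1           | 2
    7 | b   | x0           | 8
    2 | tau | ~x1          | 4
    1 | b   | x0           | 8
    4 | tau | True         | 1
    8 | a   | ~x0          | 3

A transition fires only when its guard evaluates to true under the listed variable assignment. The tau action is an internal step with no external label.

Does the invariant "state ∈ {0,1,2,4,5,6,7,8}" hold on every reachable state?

Inv-set: {0,1,2,4,5,6,7,8}
R = {0,1,2,4,5,6,7,8}
  0: ok
  1: ok
  2: ok
  4: ok
  5: ok
  6: ok
  7: ok
  8: ok

Answer: INVARIANT HOLDS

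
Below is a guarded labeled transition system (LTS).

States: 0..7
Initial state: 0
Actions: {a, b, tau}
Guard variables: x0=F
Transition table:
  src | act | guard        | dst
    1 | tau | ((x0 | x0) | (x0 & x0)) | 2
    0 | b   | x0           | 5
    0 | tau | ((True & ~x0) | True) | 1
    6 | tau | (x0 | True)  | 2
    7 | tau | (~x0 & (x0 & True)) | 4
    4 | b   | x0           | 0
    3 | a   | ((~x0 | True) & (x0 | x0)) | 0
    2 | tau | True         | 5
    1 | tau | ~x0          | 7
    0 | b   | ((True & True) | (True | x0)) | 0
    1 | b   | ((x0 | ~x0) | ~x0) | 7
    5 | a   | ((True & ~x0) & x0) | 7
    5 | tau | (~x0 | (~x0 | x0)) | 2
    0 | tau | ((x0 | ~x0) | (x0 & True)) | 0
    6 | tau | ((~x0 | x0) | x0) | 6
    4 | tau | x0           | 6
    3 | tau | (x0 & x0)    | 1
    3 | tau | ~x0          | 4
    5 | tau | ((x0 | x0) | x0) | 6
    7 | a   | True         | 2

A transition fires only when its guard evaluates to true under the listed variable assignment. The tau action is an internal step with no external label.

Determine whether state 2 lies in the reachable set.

Answer: REACHABLE

Working:
Guard filter leaves 11 enabled edge(s).
depth 0: {0}
depth 1: {1}  total {0,1}
depth 2: {7}  total {0,1,7}
depth 3: {2}  total {0,1,2,7}
depth 4: {5}  total {0,1,2,5,7}
Reachable = {0,1,2,5,7}
trace reaching 2: tau·tau·a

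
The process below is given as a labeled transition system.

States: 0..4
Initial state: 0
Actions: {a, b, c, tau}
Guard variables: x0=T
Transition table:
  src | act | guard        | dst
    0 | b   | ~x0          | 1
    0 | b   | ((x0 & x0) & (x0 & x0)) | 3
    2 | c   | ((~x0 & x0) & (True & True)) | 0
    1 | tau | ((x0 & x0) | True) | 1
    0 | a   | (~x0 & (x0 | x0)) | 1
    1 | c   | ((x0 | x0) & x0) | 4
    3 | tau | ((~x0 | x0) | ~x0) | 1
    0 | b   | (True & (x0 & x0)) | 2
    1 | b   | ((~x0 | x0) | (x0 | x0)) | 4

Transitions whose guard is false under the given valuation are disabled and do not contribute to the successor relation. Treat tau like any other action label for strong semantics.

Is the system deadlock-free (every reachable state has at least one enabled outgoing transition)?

Answer: DEADLOCK at state 2

Trace:
Reach set: {0,1,2,3,4}
  0: b→2  b→3  [2 exit(s)]
  1: b→4  c→4  tau→1  [3 exit(s)]
  2: ∅  [no exit]
  3: tau→1  [1 exit(s)]
  4: ∅  [no exit]
trace reaching 2: b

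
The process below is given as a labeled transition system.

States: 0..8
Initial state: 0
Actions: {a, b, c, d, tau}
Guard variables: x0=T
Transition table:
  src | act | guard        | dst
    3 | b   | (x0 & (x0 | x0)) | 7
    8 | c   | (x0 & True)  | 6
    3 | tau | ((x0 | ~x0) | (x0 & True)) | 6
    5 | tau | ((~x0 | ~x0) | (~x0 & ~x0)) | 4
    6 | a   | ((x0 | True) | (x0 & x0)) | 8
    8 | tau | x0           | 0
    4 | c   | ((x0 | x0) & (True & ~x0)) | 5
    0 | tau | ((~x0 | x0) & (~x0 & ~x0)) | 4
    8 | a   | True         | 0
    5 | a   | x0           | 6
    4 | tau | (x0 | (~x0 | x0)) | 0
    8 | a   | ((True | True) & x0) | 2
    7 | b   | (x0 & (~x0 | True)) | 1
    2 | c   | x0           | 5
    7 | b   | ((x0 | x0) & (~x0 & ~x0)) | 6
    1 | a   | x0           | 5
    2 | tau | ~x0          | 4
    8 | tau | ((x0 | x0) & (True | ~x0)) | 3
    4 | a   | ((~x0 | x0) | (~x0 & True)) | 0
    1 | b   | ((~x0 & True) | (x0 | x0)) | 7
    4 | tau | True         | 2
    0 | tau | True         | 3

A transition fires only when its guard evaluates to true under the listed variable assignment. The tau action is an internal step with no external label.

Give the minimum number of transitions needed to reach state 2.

Breadth-first toward 2:
  Layer 0: {0}
  Layer 1: {3}
  Layer 2: {6,7}
  Layer 3: {1,8}
  Layer 4: {2,5}
2 enters at depth 4; path tau·tau·a·a

Answer: 4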